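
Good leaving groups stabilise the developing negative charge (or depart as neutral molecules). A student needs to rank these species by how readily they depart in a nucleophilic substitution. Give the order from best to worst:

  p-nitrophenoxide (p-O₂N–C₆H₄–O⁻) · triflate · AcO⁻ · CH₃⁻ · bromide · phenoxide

Rank by basicity of the departing species: weakest base leaves most easily.
triflate: pKₐ(CF₃SO₃H (triflic acid)) ≈ -14
bromide: pKₐ(HBr) ≈ -9 — weak base; good leaving group
AcO⁻: pKₐ(CH₃COOH) ≈ 4.8
p-nitrophenoxide (p-O₂N–C₆H₄–O⁻): pKₐ(p-nitrophenol) ≈ 7.2 — nitro group delocalises the charge; the classic chromogenic LG
phenoxide: pKₐ(C₆H₅OH (phenol)) ≈ 10 — resonance into the ring helps, but still a poor LG
CH₃⁻: pKₐ(CH₄) ≈ 48 — unstabilised carbanion; the worst conceivable leaving group

triflate > bromide > AcO⁻ > p-nitrophenoxide (p-O₂N–C₆H₄–O⁻) > phenoxide > CH₃⁻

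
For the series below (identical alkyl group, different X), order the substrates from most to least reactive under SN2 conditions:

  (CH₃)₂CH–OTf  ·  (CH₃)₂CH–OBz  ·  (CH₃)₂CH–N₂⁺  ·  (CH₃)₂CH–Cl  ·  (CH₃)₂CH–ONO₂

The skeletons are identical, so relative rate is governed entirely by leaving-group ability.
The more stable X⁻ (or X) is on its own — i.e. the weaker a base it is — the better a leaving group it makes.
(CH₃)₂CH–N₂⁺ loses N₂: no meaningful conjugate acid; N₂ departs as an exceptionally stable neutral molecule
(CH₃)₂CH–OTf loses OTf⁻: pKₐ(CF₃SO₃H (triflic acid)) ≈ -14
(CH₃)₂CH–Cl loses Cl⁻: pKₐ(HCl) ≈ -7
(CH₃)₂CH–ONO₂ loses NO₃⁻: pKₐ(HNO₃) ≈ -1.3
(CH₃)₂CH–OBz loses PhCOO⁻: pKₐ(C₆H₅COOH) ≈ 4.2

(CH₃)₂CH–N₂⁺ > (CH₃)₂CH–OTf > (CH₃)₂CH–Cl > (CH₃)₂CH–ONO₂ > (CH₃)₂CH–OBz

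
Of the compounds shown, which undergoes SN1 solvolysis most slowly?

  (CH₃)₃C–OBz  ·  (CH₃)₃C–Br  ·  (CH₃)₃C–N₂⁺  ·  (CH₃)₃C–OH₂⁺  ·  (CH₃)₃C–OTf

With the same alkyl group throughout, only the leaving group differentiates the rates.
Leaving-group ability tracks the stability of the departed species; conjugate-acid pKₐ is the usual yardstick (lower pKₐ → better LG).
(CH₃)₃C–N₂⁺ loses N₂: no meaningful conjugate acid; N₂ departs as an exceptionally stable neutral molecule
(CH₃)₃C–OTf loses OTf⁻: pKₐ(CF₃SO₃H (triflic acid)) ≈ -14
(CH₃)₃C–Br loses Br⁻: pKₐ(HBr) ≈ -9
(CH₃)₃C–OH₂⁺ loses H₂O: pKₐ(H₃O⁺) ≈ -1.7
(CH₃)₃C–OBz loses PhCOO⁻: pKₐ(C₆H₅COOH) ≈ 4.2

(CH₃)₃C–OBz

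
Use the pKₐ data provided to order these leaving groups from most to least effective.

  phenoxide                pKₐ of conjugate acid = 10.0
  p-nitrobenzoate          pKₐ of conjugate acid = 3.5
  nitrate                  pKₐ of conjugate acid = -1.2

Lower conjugate-acid pKₐ ⇒ weaker base ⇒ better leaving group.
Sorting by the given values: nitrate (-1.2), p-nitrobenzoate (3.5), phenoxide (10.0).

nitrate > p-nitrobenzoate > phenoxide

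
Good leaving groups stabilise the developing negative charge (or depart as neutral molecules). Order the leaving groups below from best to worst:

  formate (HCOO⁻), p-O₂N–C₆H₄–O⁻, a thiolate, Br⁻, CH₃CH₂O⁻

Br⁻ > formate (HCOO⁻) > p-O₂N–C₆H₄–O⁻ > a thiolate > CH₃CH₂O⁻

The more stable X⁻ (or X) is on its own — i.e. the weaker a base it is — the better a leaving group it makes.
Br⁻: pKₐ(HBr) ≈ -9
formate (HCOO⁻): pKₐ(HCOOH) ≈ 3.8
p-O₂N–C₆H₄–O⁻: pKₐ(p-nitrophenol) ≈ 7.2
a thiolate: pKₐ(RSH (a thiol)) ≈ 10.5
CH₃CH₂O⁻: pKₐ(CH₃CH₂OH) ≈ 16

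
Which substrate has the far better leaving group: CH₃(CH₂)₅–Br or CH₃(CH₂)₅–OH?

CH₃(CH₂)₅–Br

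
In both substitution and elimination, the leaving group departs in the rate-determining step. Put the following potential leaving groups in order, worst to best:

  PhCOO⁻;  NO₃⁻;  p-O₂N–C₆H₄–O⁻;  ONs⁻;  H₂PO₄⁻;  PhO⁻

PhO⁻ < p-O₂N–C₆H₄–O⁻ < PhCOO⁻ < H₂PO₄⁻ < NO₃⁻ < ONs⁻

A good leaving group is a weak base: the lower the pKₐ of its conjugate acid, the more readily it departs.
ONs⁻: pKₐ(p-O₂NC₆H₄SO₃H) ≈ -3.5
NO₃⁻: pKₐ(HNO₃) ≈ -1.3
H₂PO₄⁻: pKₐ(H₃PO₄) ≈ 2.1
PhCOO⁻: pKₐ(C₆H₅COOH) ≈ 4.2
p-O₂N–C₆H₄–O⁻: pKₐ(p-nitrophenol) ≈ 7.2
PhO⁻: pKₐ(C₆H₅OH (phenol)) ≈ 10
Reversing gives the worst-to-best order requested.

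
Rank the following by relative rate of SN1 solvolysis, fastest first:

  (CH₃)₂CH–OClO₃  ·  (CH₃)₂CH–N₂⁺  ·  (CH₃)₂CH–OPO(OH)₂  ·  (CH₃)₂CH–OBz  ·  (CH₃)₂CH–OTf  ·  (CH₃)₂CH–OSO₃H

The skeletons are identical, so relative rate is governed entirely by leaving-group ability.
Leaving-group ability tracks the stability of the departed species; conjugate-acid pKₐ is the usual yardstick (lower pKₐ → better LG).
(CH₃)₂CH–N₂⁺ loses N₂: no meaningful conjugate acid; N₂ departs as an exceptionally stable neutral molecule
(CH₃)₂CH–OTf loses OTf⁻: pKₐ(CF₃SO₃H (triflic acid)) ≈ -14
(CH₃)₂CH–OClO₃ loses ClO₄⁻: pKₐ(HClO₄) ≈ -10
(CH₃)₂CH–OSO₃H loses HSO₄⁻: pKₐ(H₂SO₄) ≈ -3
(CH₃)₂CH–OPO(OH)₂ loses H₂PO₄⁻: pKₐ(H₃PO₄) ≈ 2.1
(CH₃)₂CH–OBz loses PhCOO⁻: pKₐ(C₆H₅COOH) ≈ 4.2

(CH₃)₂CH–N₂⁺ > (CH₃)₂CH–OTf > (CH₃)₂CH–OClO₃ > (CH₃)₂CH–OSO₃H > (CH₃)₂CH–OPO(OH)₂ > (CH₃)₂CH–OBz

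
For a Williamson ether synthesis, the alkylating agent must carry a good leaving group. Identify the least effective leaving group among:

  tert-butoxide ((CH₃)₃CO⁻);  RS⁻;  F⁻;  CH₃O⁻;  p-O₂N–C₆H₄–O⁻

Leaving-group ability tracks the stability of the departed species; conjugate-acid pKₐ is the usual yardstick (lower pKₐ → better LG).
F⁻: pKₐ(HF) ≈ 3.2
p-O₂N–C₆H₄–O⁻: pKₐ(p-nitrophenol) ≈ 7.2
RS⁻: pKₐ(RSH (a thiol)) ≈ 10.5
CH₃O⁻: pKₐ(CH₃OH) ≈ 15.5
tert-butoxide ((CH₃)₃CO⁻): pKₐ(t-BuOH) ≈ 18

tert-butoxide ((CH₃)₃CO⁻)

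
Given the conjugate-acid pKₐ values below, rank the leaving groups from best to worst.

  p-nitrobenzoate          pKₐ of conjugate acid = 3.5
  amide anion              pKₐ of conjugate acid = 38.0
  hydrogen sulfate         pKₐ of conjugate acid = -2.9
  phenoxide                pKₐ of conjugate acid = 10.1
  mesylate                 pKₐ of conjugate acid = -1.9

hydrogen sulfate > mesylate > p-nitrobenzoate > phenoxide > amide anion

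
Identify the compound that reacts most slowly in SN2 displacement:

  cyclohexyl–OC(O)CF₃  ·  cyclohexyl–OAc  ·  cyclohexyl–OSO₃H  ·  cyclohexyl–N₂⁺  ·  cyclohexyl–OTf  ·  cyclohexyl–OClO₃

With the same alkyl group throughout, only the leaving group differentiates the rates.
Rank by basicity of the departing species: weakest base leaves most easily.
cyclohexyl–N₂⁺ loses N₂: no meaningful conjugate acid; N₂ departs as an exceptionally stable neutral molecule
cyclohexyl–OTf loses OTf⁻: pKₐ(CF₃SO₃H (triflic acid)) ≈ -14
cyclohexyl–OClO₃ loses ClO₄⁻: pKₐ(HClO₄) ≈ -10
cyclohexyl–OSO₃H loses HSO₄⁻: pKₐ(H₂SO₄) ≈ -3
cyclohexyl–OC(O)CF₃ loses CF₃COO⁻: pKₐ(CF₃COOH) ≈ 0.2
cyclohexyl–OAc loses AcO⁻: pKₐ(CH₃COOH) ≈ 4.8

cyclohexyl–OAc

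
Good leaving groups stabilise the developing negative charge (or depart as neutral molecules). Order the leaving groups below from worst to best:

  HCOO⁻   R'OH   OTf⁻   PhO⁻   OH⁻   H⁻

H⁻ < OH⁻ < PhO⁻ < HCOO⁻ < R'OH < OTf⁻

Leaving-group ability tracks the stability of the departed species; conjugate-acid pKₐ is the usual yardstick (lower pKₐ → better LG).
OTf⁻: pKₐ(CF₃SO₃H (triflic acid)) ≈ -14
R'OH: pKₐ(R'OH₂⁺) ≈ -2.4
HCOO⁻: pKₐ(HCOOH) ≈ 3.8
PhO⁻: pKₐ(C₆H₅OH (phenol)) ≈ 10
OH⁻: pKₐ(H₂O) ≈ 15.7
H⁻: pKₐ(H₂) ≈ 36
Listed from poorest to best leaving group as asked.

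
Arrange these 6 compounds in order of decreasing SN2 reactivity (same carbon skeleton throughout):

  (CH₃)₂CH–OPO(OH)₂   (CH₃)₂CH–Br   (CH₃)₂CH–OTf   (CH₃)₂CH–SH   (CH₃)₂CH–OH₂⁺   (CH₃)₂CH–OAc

The skeletons are identical, so relative rate is governed entirely by leaving-group ability.
A good leaving group is a weak base: the lower the pKₐ of its conjugate acid, the more readily it departs.
(CH₃)₂CH–OTf loses OTf⁻: pKₐ(CF₃SO₃H (triflic acid)) ≈ -14
(CH₃)₂CH–Br loses Br⁻: pKₐ(HBr) ≈ -9
(CH₃)₂CH–OH₂⁺ loses H₂O: pKₐ(H₃O⁺) ≈ -1.7
(CH₃)₂CH–OPO(OH)₂ loses H₂PO₄⁻: pKₐ(H₃PO₄) ≈ 2.1
(CH₃)₂CH–OAc loses AcO⁻: pKₐ(CH₃COOH) ≈ 4.8
(CH₃)₂CH–SH loses HS⁻: pKₐ(H₂S) ≈ 7

(CH₃)₂CH–OTf > (CH₃)₂CH–Br > (CH₃)₂CH–OH₂⁺ > (CH₃)₂CH–OPO(OH)₂ > (CH₃)₂CH–OAc > (CH₃)₂CH–SH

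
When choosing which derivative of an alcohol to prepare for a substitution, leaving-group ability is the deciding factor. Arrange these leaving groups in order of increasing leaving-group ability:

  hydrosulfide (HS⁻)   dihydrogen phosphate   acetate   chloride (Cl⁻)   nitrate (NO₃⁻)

hydrosulfide (HS⁻) < acetate < dihydrogen phosphate < nitrate (NO₃⁻) < chloride (Cl⁻)

Rank by basicity of the departing species: weakest base leaves most easily.
chloride (Cl⁻): pKₐ(HCl) ≈ -7 — moderately weak base
nitrate (NO₃⁻): pKₐ(HNO₃) ≈ -1.3 — resonance-delocalised over three oxygens
dihydrogen phosphate: pKₐ(H₃PO₄) ≈ 2.1 — moderate base; biological leaving group after further activation
acetate: pKₐ(CH₃COOH) ≈ 4.8 — resonance-stabilised but still a weak base
hydrosulfide (HS⁻): pKₐ(H₂S) ≈ 7 — larger and more polarisable than the oxygen analogue
Reversing gives the worst-to-best order requested.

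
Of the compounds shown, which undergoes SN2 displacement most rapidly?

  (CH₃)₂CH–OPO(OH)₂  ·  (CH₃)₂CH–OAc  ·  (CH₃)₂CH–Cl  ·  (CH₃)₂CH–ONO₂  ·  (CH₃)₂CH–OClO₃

(CH₃)₂CH–OClO₃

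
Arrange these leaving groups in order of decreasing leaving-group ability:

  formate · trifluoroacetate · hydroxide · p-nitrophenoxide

The more stable X⁻ (or X) is on its own — i.e. the weaker a base it is — the better a leaving group it makes.
trifluoroacetate: pKₐ(CF₃COOH) ≈ 0.2
formate: pKₐ(HCOOH) ≈ 3.8
p-nitrophenoxide: pKₐ(p-nitrophenol) ≈ 7.2
hydroxide: pKₐ(H₂O) ≈ 15.7

trifluoroacetate > formate > p-nitrophenoxide > hydroxide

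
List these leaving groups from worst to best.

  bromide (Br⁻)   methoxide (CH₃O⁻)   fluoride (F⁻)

methoxide (CH₃O⁻) < fluoride (F⁻) < bromide (Br⁻)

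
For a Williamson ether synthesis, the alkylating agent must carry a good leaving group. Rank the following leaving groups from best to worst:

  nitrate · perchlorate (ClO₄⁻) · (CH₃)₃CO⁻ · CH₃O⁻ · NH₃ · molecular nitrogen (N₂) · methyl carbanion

molecular nitrogen (N₂) > perchlorate (ClO₄⁻) > nitrate > NH₃ > CH₃O⁻ > (CH₃)₃CO⁻ > methyl carbanion

Leaving-group ability tracks the stability of the departed species; conjugate-acid pKₐ is the usual yardstick (lower pKₐ → better LG).
molecular nitrogen (N₂): no meaningful conjugate acid; N₂ departs as an exceptionally stable neutral molecule
perchlorate (ClO₄⁻): pKₐ(HClO₄) ≈ -10 — extremely weak base; rarely used for safety reasons
nitrate: pKₐ(HNO₃) ≈ -1.3 — resonance-delocalised over three oxygens
NH₃: pKₐ(NH₄⁺) ≈ 9.2 — neutral but moderately basic; leaves from R–NH₃⁺
CH₃O⁻: pKₐ(CH₃OH) ≈ 15.5 — strong base; alkoxides do not leave unassisted
(CH₃)₃CO⁻: pKₐ(t-BuOH) ≈ 18
methyl carbanion: pKₐ(CH₄) ≈ 48 — unstabilised carbanion; the worst conceivable leaving group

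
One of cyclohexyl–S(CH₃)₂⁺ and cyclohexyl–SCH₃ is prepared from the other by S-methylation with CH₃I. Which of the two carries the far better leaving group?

From cyclohexyl–SCH₃ the departing group would be RS⁻ (pKₐ(RSH (a thiol)) ≈ 10.5). Moderately basic; rarely leaves without activation.
From cyclohexyl–S(CH₃)₂⁺ the leaving group is SR'₂ (pKₐ(R'₂SH⁺) ≈ -7). Neutral; leaves from a sulfonium salt (R–SR'₂⁺).
S-methylation with CH₃I works by allowing neutral dimethyl sulfide, rather than methanethiolate, to depart, making cyclohexyl–S(CH₃)₂⁺ enormously more reactive.

cyclohexyl–S(CH₃)₂⁺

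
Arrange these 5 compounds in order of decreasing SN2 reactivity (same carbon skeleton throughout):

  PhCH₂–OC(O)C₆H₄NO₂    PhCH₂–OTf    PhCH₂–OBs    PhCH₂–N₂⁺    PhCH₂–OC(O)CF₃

PhCH₂–N₂⁺ > PhCH₂–OTf > PhCH₂–OBs > PhCH₂–OC(O)CF₃ > PhCH₂–OC(O)C₆H₄NO₂

With the same alkyl group throughout, only the leaving group differentiates the rates.
Leaving-group ability tracks the stability of the departed species; conjugate-acid pKₐ is the usual yardstick (lower pKₐ → better LG).
PhCH₂–N₂⁺ loses N₂: no meaningful conjugate acid; N₂ departs as an exceptionally stable neutral molecule
PhCH₂–OTf loses OTf⁻: pKₐ(CF₃SO₃H (triflic acid)) ≈ -14
PhCH₂–OBs loses OBs⁻: pKₐ(p-BrC₆H₄SO₃H) ≈ -2.8
PhCH₂–OC(O)CF₃ loses CF₃COO⁻: pKₐ(CF₃COOH) ≈ 0.2
PhCH₂–OC(O)C₆H₄NO₂ loses p-O₂N–C₆H₄–COO⁻: pKₐ(p-nitrobenzoic acid) ≈ 3.4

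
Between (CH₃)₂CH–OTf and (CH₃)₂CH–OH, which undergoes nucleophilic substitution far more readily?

From (CH₃)₂CH–OH the departing group would be OH⁻ (pKₐ(H₂O) ≈ 15.7). Strong base; essentially never leaves without prior activation.
From (CH₃)₂CH–OTf the leaving group is OTf⁻ (pKₐ(CF₃SO₃H (triflic acid)) ≈ -14). Charge spread over three oxygens and a CF₃ group; the premier leaving group in synthesis.
(In practice (CH₃)₂CH–OTf is made from (CH₃)₂CH–OH by treatment with Tf₂O / 2,6-lutidine, converting the hydroxyl into a triflate.)

(CH₃)₂CH–OTf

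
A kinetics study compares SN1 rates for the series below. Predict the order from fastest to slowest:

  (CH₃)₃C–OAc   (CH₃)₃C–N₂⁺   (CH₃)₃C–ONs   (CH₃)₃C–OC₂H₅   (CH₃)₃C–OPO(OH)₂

Same R in every case — rank the leaving groups.
Rank by basicity of the departing species: weakest base leaves most easily.
(CH₃)₃C–N₂⁺ loses N₂: no meaningful conjugate acid; N₂ departs as an exceptionally stable neutral molecule
(CH₃)₃C–ONs loses ONs⁻: pKₐ(p-O₂NC₆H₄SO₃H) ≈ -3.5
(CH₃)₃C–OPO(OH)₂ loses H₂PO₄⁻: pKₐ(H₃PO₄) ≈ 2.1
(CH₃)₃C–OAc loses AcO⁻: pKₐ(CH₃COOH) ≈ 4.8
(CH₃)₃C–OC₂H₅ loses CH₃CH₂O⁻: pKₐ(CH₃CH₂OH) ≈ 16

(CH₃)₃C–N₂⁺ > (CH₃)₃C–ONs > (CH₃)₃C–OPO(OH)₂ > (CH₃)₃C–OAc > (CH₃)₃C–OC₂H₅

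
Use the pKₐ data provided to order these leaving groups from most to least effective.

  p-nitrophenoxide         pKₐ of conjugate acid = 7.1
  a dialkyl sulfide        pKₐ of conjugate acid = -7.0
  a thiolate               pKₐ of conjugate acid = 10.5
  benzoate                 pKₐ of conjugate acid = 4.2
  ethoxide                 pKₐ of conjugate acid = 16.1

Lower conjugate-acid pKₐ ⇒ weaker base ⇒ better leaving group.
Sorting by the given values: a dialkyl sulfide (-7.0), benzoate (4.2), p-nitrophenoxide (7.1), a thiolate (10.5), ethoxide (16.1).

a dialkyl sulfide > benzoate > p-nitrophenoxide > a thiolate > ethoxide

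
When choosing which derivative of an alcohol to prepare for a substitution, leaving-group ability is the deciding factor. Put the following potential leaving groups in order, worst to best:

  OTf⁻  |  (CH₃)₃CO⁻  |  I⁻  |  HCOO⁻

A good leaving group is a weak base: the lower the pKₐ of its conjugate acid, the more readily it departs.
OTf⁻: pKₐ(CF₃SO₃H (triflic acid)) ≈ -14
I⁻: pKₐ(HI) ≈ -10 — large, highly polarisable; very weak base
HCOO⁻: pKₐ(HCOOH) ≈ 3.8 — resonance-stabilised carboxylate
(CH₃)₃CO⁻: pKₐ(t-BuOH) ≈ 18
Reversing gives the worst-to-best order requested.

(CH₃)₃CO⁻ < HCOO⁻ < I⁻ < OTf⁻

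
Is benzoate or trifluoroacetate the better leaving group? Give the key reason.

trifluoroacetate

trifluoroacetate is the better leaving group.
pKₐ(CF₃COOH) ≈ 0.2 versus pKₐ(C₆H₅COOH) ≈ 4.2: trifluoroacetate is the much weaker base.
Strongly electron-withdrawing CF₃ stabilises the carboxylate.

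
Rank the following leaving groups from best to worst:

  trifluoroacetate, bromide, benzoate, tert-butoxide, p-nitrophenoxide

bromide > trifluoroacetate > benzoate > p-nitrophenoxide > tert-butoxide

Rank by basicity of the departing species: weakest base leaves most easily.
bromide: pKₐ(HBr) ≈ -9
trifluoroacetate: pKₐ(CF₃COOH) ≈ 0.2 — strongly electron-withdrawing CF₃ stabilises the carboxylate
benzoate: pKₐ(C₆H₅COOH) ≈ 4.2 — aryl carboxylate
p-nitrophenoxide: pKₐ(p-nitrophenol) ≈ 7.2
tert-butoxide: pKₐ(t-BuOH) ≈ 18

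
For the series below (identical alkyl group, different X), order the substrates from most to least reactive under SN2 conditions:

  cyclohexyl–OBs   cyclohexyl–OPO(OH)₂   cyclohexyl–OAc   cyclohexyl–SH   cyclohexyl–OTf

cyclohexyl–OTf > cyclohexyl–OBs > cyclohexyl–OPO(OH)₂ > cyclohexyl–OAc > cyclohexyl–SH

Same R in every case — rank the leaving groups.
The more stable X⁻ (or X) is on its own — i.e. the weaker a base it is — the better a leaving group it makes.
cyclohexyl–OTf loses OTf⁻: pKₐ(CF₃SO₃H (triflic acid)) ≈ -14
cyclohexyl–OBs loses OBs⁻: pKₐ(p-BrC₆H₄SO₃H) ≈ -2.8
cyclohexyl–OPO(OH)₂ loses H₂PO₄⁻: pKₐ(H₃PO₄) ≈ 2.1
cyclohexyl–OAc loses AcO⁻: pKₐ(CH₃COOH) ≈ 4.8
cyclohexyl–SH loses HS⁻: pKₐ(H₂S) ≈ 7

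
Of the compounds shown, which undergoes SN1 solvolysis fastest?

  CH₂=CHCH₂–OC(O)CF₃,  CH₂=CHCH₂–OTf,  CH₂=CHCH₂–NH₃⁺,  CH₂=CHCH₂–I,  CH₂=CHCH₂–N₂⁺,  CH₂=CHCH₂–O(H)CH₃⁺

CH₂=CHCH₂–N₂⁺

Same R in every case — rank the leaving groups.
A good leaving group is a weak base: the lower the pKₐ of its conjugate acid, the more readily it departs.
CH₂=CHCH₂–N₂⁺ loses N₂: no meaningful conjugate acid; N₂ departs as an exceptionally stable neutral molecule
CH₂=CHCH₂–OTf loses OTf⁻: pKₐ(CF₃SO₃H (triflic acid)) ≈ -14
CH₂=CHCH₂–I loses I⁻: pKₐ(HI) ≈ -10
CH₂=CHCH₂–O(H)CH₃⁺ loses R'OH: pKₐ(R'OH₂⁺) ≈ -2.4
CH₂=CHCH₂–OC(O)CF₃ loses CF₃COO⁻: pKₐ(CF₃COOH) ≈ 0.2
CH₂=CHCH₂–NH₃⁺ loses NH₃: pKₐ(NH₄⁺) ≈ 9.2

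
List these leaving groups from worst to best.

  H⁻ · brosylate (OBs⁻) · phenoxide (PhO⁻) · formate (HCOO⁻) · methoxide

H⁻ < methoxide < phenoxide (PhO⁻) < formate (HCOO⁻) < brosylate (OBs⁻)

Rank by basicity of the departing species: weakest base leaves most easily.
brosylate (OBs⁻): pKₐ(p-BrC₆H₄SO₃H) ≈ -2.8
formate (HCOO⁻): pKₐ(HCOOH) ≈ 3.8
phenoxide (PhO⁻): pKₐ(C₆H₅OH (phenol)) ≈ 10
methoxide: pKₐ(CH₃OH) ≈ 15.5
H⁻: pKₐ(H₂) ≈ 36
Reversing gives the worst-to-best order requested.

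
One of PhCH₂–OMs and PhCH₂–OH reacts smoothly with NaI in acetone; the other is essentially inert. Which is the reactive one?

PhCH₂–OMs

From PhCH₂–OH the departing group would be OH⁻ (pKₐ(H₂O) ≈ 15.7). Strong base; essentially never leaves without prior activation.
From PhCH₂–OMs the leaving group is OMs⁻ (pKₐ(CH₃SO₃H (MsOH)) ≈ -1.9). Resonance-delocalised alkanesulfonate.
(In practice PhCH₂–OMs is made from PhCH₂–OH by treatment with MsCl / Et₃N, converting the hydroxyl into a mesylate.)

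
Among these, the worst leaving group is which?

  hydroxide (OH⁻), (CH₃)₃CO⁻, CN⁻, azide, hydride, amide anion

amide anion

Rank by basicity of the departing species: weakest base leaves most easily.
azide: pKₐ(HN₃) ≈ 4.7
CN⁻: pKₐ(HCN) ≈ 9.2
hydroxide (OH⁻): pKₐ(H₂O) ≈ 15.7
(CH₃)₃CO⁻: pKₐ(t-BuOH) ≈ 18
hydride: pKₐ(H₂) ≈ 36
amide anion: pKₐ(NH₃) ≈ 38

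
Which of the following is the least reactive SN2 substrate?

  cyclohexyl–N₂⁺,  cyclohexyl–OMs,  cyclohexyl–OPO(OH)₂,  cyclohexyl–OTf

cyclohexyl–OPO(OH)₂

With the same alkyl group throughout, only the leaving group differentiates the rates.
The more stable X⁻ (or X) is on its own — i.e. the weaker a base it is — the better a leaving group it makes.
cyclohexyl–N₂⁺ loses N₂: no meaningful conjugate acid; N₂ departs as an exceptionally stable neutral molecule
cyclohexyl–OTf loses OTf⁻: pKₐ(CF₃SO₃H (triflic acid)) ≈ -14
cyclohexyl–OMs loses OMs⁻: pKₐ(CH₃SO₃H (MsOH)) ≈ -1.9
cyclohexyl–OPO(OH)₂ loses H₂PO₄⁻: pKₐ(H₃PO₄) ≈ 2.1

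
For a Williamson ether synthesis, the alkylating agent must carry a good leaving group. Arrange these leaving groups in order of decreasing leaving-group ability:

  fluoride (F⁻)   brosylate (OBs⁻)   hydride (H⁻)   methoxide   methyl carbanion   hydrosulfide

brosylate (OBs⁻) > fluoride (F⁻) > hydrosulfide > methoxide > hydride (H⁻) > methyl carbanion

Leaving-group ability tracks the stability of the departed species; conjugate-acid pKₐ is the usual yardstick (lower pKₐ → better LG).
brosylate (OBs⁻): pKₐ(p-BrC₆H₄SO₃H) ≈ -2.8
fluoride (F⁻): pKₐ(HF) ≈ 3.2
hydrosulfide: pKₐ(H₂S) ≈ 7
methoxide: pKₐ(CH₃OH) ≈ 15.5
hydride (H⁻): pKₐ(H₂) ≈ 36
methyl carbanion: pKₐ(CH₄) ≈ 48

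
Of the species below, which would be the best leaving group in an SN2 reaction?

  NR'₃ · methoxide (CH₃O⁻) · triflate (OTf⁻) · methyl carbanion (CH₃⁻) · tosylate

A good leaving group is a weak base: the lower the pKₐ of its conjugate acid, the more readily it departs.
triflate (OTf⁻): pKₐ(CF₃SO₃H (triflic acid)) ≈ -14
tosylate: pKₐ(p-CH₃C₆H₄SO₃H (TsOH)) ≈ -2.8
NR'₃: pKₐ(R'₃NH⁺) ≈ 10.7
methoxide (CH₃O⁻): pKₐ(CH₃OH) ≈ 15.5
methyl carbanion (CH₃⁻): pKₐ(CH₄) ≈ 48

triflate (OTf⁻)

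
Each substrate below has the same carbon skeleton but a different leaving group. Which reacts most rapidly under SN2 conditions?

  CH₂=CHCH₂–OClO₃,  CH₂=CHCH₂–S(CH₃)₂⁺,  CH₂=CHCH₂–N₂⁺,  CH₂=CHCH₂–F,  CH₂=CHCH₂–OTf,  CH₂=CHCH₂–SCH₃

With the same alkyl group throughout, only the leaving group differentiates the rates.
Rank by basicity of the departing species: weakest base leaves most easily.
CH₂=CHCH₂–N₂⁺ loses N₂: no meaningful conjugate acid; N₂ departs as an exceptionally stable neutral molecule
CH₂=CHCH₂–OTf loses OTf⁻: pKₐ(CF₃SO₃H (triflic acid)) ≈ -14
CH₂=CHCH₂–OClO₃ loses ClO₄⁻: pKₐ(HClO₄) ≈ -10
CH₂=CHCH₂–S(CH₃)₂⁺ loses SR'₂: pKₐ(R'₂SH⁺) ≈ -7
CH₂=CHCH₂–F loses F⁻: pKₐ(HF) ≈ 3.2
CH₂=CHCH₂–SCH₃ loses RS⁻: pKₐ(RSH (a thiol)) ≈ 10.5

CH₂=CHCH₂–N₂⁺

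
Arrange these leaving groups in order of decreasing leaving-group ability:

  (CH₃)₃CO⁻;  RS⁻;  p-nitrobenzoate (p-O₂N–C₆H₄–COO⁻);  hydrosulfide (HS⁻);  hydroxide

A good leaving group is a weak base: the lower the pKₐ of its conjugate acid, the more readily it departs.
p-nitrobenzoate (p-O₂N–C₆H₄–COO⁻): pKₐ(p-nitrobenzoic acid) ≈ 3.4
hydrosulfide (HS⁻): pKₐ(H₂S) ≈ 7
RS⁻: pKₐ(RSH (a thiol)) ≈ 10.5
hydroxide: pKₐ(H₂O) ≈ 15.7
(CH₃)₃CO⁻: pKₐ(t-BuOH) ≈ 18

p-nitrobenzoate (p-O₂N–C₆H₄–COO⁻) > hydrosulfide (HS⁻) > RS⁻ > hydroxide > (CH₃)₃CO⁻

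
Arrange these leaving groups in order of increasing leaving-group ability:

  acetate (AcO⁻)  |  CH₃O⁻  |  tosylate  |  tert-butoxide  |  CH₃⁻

A good leaving group is a weak base: the lower the pKₐ of its conjugate acid, the more readily it departs.
tosylate: pKₐ(p-CH₃C₆H₄SO₃H (TsOH)) ≈ -2.8 — resonance-delocalised arenesulfonate
acetate (AcO⁻): pKₐ(CH₃COOH) ≈ 4.8 — resonance-stabilised but still a weak base
CH₃O⁻: pKₐ(CH₃OH) ≈ 15.5 — strong base; alkoxides do not leave unassisted
tert-butoxide: pKₐ(t-BuOH) ≈ 18
CH₃⁻: pKₐ(CH₄) ≈ 48 — unstabilised carbanion; the worst conceivable leaving group
The question asks for worst first, so the sequence is read in increasing leaving-group ability.

CH₃⁻ < tert-butoxide < CH₃O⁻ < acetate (AcO⁻) < tosylate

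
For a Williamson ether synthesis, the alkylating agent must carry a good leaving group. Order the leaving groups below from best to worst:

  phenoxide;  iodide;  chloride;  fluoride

iodide > chloride > fluoride > phenoxide

Leaving-group ability tracks the stability of the departed species; conjugate-acid pKₐ is the usual yardstick (lower pKₐ → better LG).
iodide: pKₐ(HI) ≈ -10 — large, highly polarisable; very weak base
chloride: pKₐ(HCl) ≈ -7
fluoride: pKₐ(HF) ≈ 3.2 — small and strongly basic; the poor halide leaving group
phenoxide: pKₐ(C₆H₅OH (phenol)) ≈ 10 — resonance into the ring helps, but still a poor LG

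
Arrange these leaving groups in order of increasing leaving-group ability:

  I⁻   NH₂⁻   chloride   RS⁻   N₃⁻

Rank by basicity of the departing species: weakest base leaves most easily.
I⁻: pKₐ(HI) ≈ -10 — large, highly polarisable; very weak base
chloride: pKₐ(HCl) ≈ -7
N₃⁻: pKₐ(HN₃) ≈ 4.7
RS⁻: pKₐ(RSH (a thiol)) ≈ 10.5 — moderately basic; rarely leaves without activation
NH₂⁻: pKₐ(NH₃) ≈ 38
Reversing gives the worst-to-best order requested.

NH₂⁻ < RS⁻ < N₃⁻ < chloride < I⁻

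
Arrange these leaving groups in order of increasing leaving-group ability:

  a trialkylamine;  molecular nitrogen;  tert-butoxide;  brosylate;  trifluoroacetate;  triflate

The more stable X⁻ (or X) is on its own — i.e. the weaker a base it is — the better a leaving group it makes.
molecular nitrogen: no meaningful conjugate acid; N₂ departs as an exceptionally stable neutral molecule
triflate: pKₐ(CF₃SO₃H (triflic acid)) ≈ -14
brosylate: pKₐ(p-BrC₆H₄SO₃H) ≈ -2.8
trifluoroacetate: pKₐ(CF₃COOH) ≈ 0.2
a trialkylamine: pKₐ(R'₃NH⁺) ≈ 10.7
tert-butoxide: pKₐ(t-BuOH) ≈ 18
The question asks for worst first, so the sequence is read in increasing leaving-group ability.

tert-butoxide < a trialkylamine < trifluoroacetate < brosylate < triflate < molecular nitrogen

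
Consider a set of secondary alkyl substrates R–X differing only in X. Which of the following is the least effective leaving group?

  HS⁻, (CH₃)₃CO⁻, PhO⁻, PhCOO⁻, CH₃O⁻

The more stable X⁻ (or X) is on its own — i.e. the weaker a base it is — the better a leaving group it makes.
PhCOO⁻: pKₐ(C₆H₅COOH) ≈ 4.2
HS⁻: pKₐ(H₂S) ≈ 7
PhO⁻: pKₐ(C₆H₅OH (phenol)) ≈ 10
CH₃O⁻: pKₐ(CH₃OH) ≈ 15.5
(CH₃)₃CO⁻: pKₐ(t-BuOH) ≈ 18

(CH₃)₃CO⁻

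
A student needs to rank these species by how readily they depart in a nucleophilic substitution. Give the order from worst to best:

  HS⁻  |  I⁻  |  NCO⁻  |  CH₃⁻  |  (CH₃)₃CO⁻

CH₃⁻ < (CH₃)₃CO⁻ < HS⁻ < NCO⁻ < I⁻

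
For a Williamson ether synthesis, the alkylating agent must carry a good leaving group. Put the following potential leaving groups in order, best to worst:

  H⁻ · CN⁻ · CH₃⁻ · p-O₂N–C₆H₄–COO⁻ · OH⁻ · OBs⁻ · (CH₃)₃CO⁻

OBs⁻ > p-O₂N–C₆H₄–COO⁻ > CN⁻ > OH⁻ > (CH₃)₃CO⁻ > H⁻ > CH₃⁻

The more stable X⁻ (or X) is on its own — i.e. the weaker a base it is — the better a leaving group it makes.
OBs⁻: pKₐ(p-BrC₆H₄SO₃H) ≈ -2.8 — arenesulfonate with a p-bromo substituent
p-O₂N–C₆H₄–COO⁻: pKₐ(p-nitrobenzoic acid) ≈ 3.4 — electron-withdrawing nitro group stabilises the carboxylate
CN⁻: pKₐ(HCN) ≈ 9.2 — sp carbon stabilises the charge somewhat, but still a poor LG
OH⁻: pKₐ(H₂O) ≈ 15.7 — strong base; essentially never leaves without prior activation
(CH₃)₃CO⁻: pKₐ(t-BuOH) ≈ 18 — bulky, strongly basic alkoxide
H⁻: pKₐ(H₂) ≈ 36
CH₃⁻: pKₐ(CH₄) ≈ 48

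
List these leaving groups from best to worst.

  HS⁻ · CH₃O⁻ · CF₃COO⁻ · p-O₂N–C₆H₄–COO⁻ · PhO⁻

CF₃COO⁻ > p-O₂N–C₆H₄–COO⁻ > HS⁻ > PhO⁻ > CH₃O⁻

A good leaving group is a weak base: the lower the pKₐ of its conjugate acid, the more readily it departs.
CF₃COO⁻: pKₐ(CF₃COOH) ≈ 0.2
p-O₂N–C₆H₄–COO⁻: pKₐ(p-nitrobenzoic acid) ≈ 3.4
HS⁻: pKₐ(H₂S) ≈ 7
PhO⁻: pKₐ(C₆H₅OH (phenol)) ≈ 10
CH₃O⁻: pKₐ(CH₃OH) ≈ 15.5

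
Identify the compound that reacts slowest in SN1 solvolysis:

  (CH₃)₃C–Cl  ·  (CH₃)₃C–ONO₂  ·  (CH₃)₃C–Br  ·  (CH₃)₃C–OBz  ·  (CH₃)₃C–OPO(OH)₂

(CH₃)₃C–OBz

With the same alkyl group throughout, only the leaving group differentiates the rates.
The more stable X⁻ (or X) is on its own — i.e. the weaker a base it is — the better a leaving group it makes.
(CH₃)₃C–Br loses Br⁻: pKₐ(HBr) ≈ -9
(CH₃)₃C–Cl loses Cl⁻: pKₐ(HCl) ≈ -7
(CH₃)₃C–ONO₂ loses NO₃⁻: pKₐ(HNO₃) ≈ -1.3
(CH₃)₃C–OPO(OH)₂ loses H₂PO₄⁻: pKₐ(H₃PO₄) ≈ 2.1
(CH₃)₃C–OBz loses PhCOO⁻: pKₐ(C₆H₅COOH) ≈ 4.2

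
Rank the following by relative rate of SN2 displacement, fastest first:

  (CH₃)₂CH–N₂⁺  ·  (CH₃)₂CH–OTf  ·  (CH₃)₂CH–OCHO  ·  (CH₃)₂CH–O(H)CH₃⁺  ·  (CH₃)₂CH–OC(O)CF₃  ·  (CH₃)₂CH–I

The skeletons are identical, so relative rate is governed entirely by leaving-group ability.
A good leaving group is a weak base: the lower the pKₐ of its conjugate acid, the more readily it departs.
(CH₃)₂CH–N₂⁺ loses N₂: no meaningful conjugate acid; N₂ departs as an exceptionally stable neutral molecule
(CH₃)₂CH–OTf loses OTf⁻: pKₐ(CF₃SO₃H (triflic acid)) ≈ -14
(CH₃)₂CH–I loses I⁻: pKₐ(HI) ≈ -10
(CH₃)₂CH–O(H)CH₃⁺ loses R'OH: pKₐ(R'OH₂⁺) ≈ -2.4
(CH₃)₂CH–OC(O)CF₃ loses CF₃COO⁻: pKₐ(CF₃COOH) ≈ 0.2
(CH₃)₂CH–OCHO loses HCOO⁻: pKₐ(HCOOH) ≈ 3.8

(CH₃)₂CH–N₂⁺ > (CH₃)₂CH–OTf > (CH₃)₂CH–I > (CH₃)₂CH–O(H)CH₃⁺ > (CH₃)₂CH–OC(O)CF₃ > (CH₃)₂CH–OCHO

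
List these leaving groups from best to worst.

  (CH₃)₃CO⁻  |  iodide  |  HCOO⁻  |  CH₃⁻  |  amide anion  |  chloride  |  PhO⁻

Rank by basicity of the departing species: weakest base leaves most easily.
iodide: pKₐ(HI) ≈ -10
chloride: pKₐ(HCl) ≈ -7
HCOO⁻: pKₐ(HCOOH) ≈ 3.8
PhO⁻: pKₐ(C₆H₅OH (phenol)) ≈ 10
(CH₃)₃CO⁻: pKₐ(t-BuOH) ≈ 18
amide anion: pKₐ(NH₃) ≈ 38
CH₃⁻: pKₐ(CH₄) ≈ 48

iodide > chloride > HCOO⁻ > PhO⁻ > (CH₃)₃CO⁻ > amide anion > CH₃⁻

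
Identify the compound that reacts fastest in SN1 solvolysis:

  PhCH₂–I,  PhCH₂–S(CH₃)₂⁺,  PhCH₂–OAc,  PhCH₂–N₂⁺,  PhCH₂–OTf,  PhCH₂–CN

PhCH₂–N₂⁺

The skeletons are identical, so relative rate is governed entirely by leaving-group ability.
A good leaving group is a weak base: the lower the pKₐ of its conjugate acid, the more readily it departs.
PhCH₂–N₂⁺ loses N₂: no meaningful conjugate acid; N₂ departs as an exceptionally stable neutral molecule
PhCH₂–OTf loses OTf⁻: pKₐ(CF₃SO₃H (triflic acid)) ≈ -14
PhCH₂–I loses I⁻: pKₐ(HI) ≈ -10
PhCH₂–S(CH₃)₂⁺ loses SR'₂: pKₐ(R'₂SH⁺) ≈ -7
PhCH₂–OAc loses AcO⁻: pKₐ(CH₃COOH) ≈ 4.8
PhCH₂–CN loses CN⁻: pKₐ(HCN) ≈ 9.2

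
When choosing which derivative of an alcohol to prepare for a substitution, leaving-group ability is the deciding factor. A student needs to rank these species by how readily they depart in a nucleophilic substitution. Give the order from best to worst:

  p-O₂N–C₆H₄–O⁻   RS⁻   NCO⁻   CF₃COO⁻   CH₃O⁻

CF₃COO⁻ > NCO⁻ > p-O₂N–C₆H₄–O⁻ > RS⁻ > CH₃O⁻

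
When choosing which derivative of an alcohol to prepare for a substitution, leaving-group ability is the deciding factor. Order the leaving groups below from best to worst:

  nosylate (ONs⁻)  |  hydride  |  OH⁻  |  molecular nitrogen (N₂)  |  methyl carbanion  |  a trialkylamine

molecular nitrogen (N₂) > nosylate (ONs⁻) > a trialkylamine > OH⁻ > hydride > methyl carbanion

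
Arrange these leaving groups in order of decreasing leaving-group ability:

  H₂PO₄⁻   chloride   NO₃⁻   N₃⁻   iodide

iodide > chloride > NO₃⁻ > H₂PO₄⁻ > N₃⁻

A good leaving group is a weak base: the lower the pKₐ of its conjugate acid, the more readily it departs.
iodide: pKₐ(HI) ≈ -10 — large, highly polarisable; very weak base
chloride: pKₐ(HCl) ≈ -7 — moderately weak base
NO₃⁻: pKₐ(HNO₃) ≈ -1.3
H₂PO₄⁻: pKₐ(H₃PO₄) ≈ 2.1
N₃⁻: pKₐ(HN₃) ≈ 4.7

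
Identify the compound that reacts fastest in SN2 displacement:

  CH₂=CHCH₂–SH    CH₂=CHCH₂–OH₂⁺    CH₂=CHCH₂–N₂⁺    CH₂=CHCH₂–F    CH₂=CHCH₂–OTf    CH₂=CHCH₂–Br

CH₂=CHCH₂–N₂⁺

Identical carbon frameworks mean the comparison reduces to leaving-group quality.
The more stable X⁻ (or X) is on its own — i.e. the weaker a base it is — the better a leaving group it makes.
CH₂=CHCH₂–N₂⁺ loses N₂: no meaningful conjugate acid; N₂ departs as an exceptionally stable neutral molecule
CH₂=CHCH₂–OTf loses OTf⁻: pKₐ(CF₃SO₃H (triflic acid)) ≈ -14
CH₂=CHCH₂–Br loses Br⁻: pKₐ(HBr) ≈ -9
CH₂=CHCH₂–OH₂⁺ loses H₂O: pKₐ(H₃O⁺) ≈ -1.7
CH₂=CHCH₂–F loses F⁻: pKₐ(HF) ≈ 3.2
CH₂=CHCH₂–SH loses HS⁻: pKₐ(H₂S) ≈ 7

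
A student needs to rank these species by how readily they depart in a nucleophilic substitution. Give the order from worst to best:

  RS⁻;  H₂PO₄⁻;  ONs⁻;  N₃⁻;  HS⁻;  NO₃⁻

Leaving-group ability tracks the stability of the departed species; conjugate-acid pKₐ is the usual yardstick (lower pKₐ → better LG).
ONs⁻: pKₐ(p-O₂NC₆H₄SO₃H) ≈ -3.5
NO₃⁻: pKₐ(HNO₃) ≈ -1.3
H₂PO₄⁻: pKₐ(H₃PO₄) ≈ 2.1
N₃⁻: pKₐ(HN₃) ≈ 4.7
HS⁻: pKₐ(H₂S) ≈ 7
RS⁻: pKₐ(RSH (a thiol)) ≈ 10.5
Reversing gives the worst-to-best order requested.

RS⁻ < HS⁻ < N₃⁻ < H₂PO₄⁻ < NO₃⁻ < ONs⁻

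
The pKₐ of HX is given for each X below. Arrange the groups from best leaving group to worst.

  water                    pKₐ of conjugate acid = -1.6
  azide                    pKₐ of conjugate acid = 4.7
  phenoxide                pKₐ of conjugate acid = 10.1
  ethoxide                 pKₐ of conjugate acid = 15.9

Lower conjugate-acid pKₐ ⇒ weaker base ⇒ better leaving group.
Sorting by the given values: water (-1.6), azide (4.7), phenoxide (10.1), ethoxide (15.9).

water > azide > phenoxide > ethoxide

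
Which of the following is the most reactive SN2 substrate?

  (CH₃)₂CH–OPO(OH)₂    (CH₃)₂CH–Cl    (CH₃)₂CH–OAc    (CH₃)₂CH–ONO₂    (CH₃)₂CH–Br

(CH₃)₂CH–Br

Identical carbon frameworks mean the comparison reduces to leaving-group quality.
The more stable X⁻ (or X) is on its own — i.e. the weaker a base it is — the better a leaving group it makes.
(CH₃)₂CH–Br loses Br⁻: pKₐ(HBr) ≈ -9
(CH₃)₂CH–Cl loses Cl⁻: pKₐ(HCl) ≈ -7
(CH₃)₂CH–ONO₂ loses NO₃⁻: pKₐ(HNO₃) ≈ -1.3
(CH₃)₂CH–OPO(OH)₂ loses H₂PO₄⁻: pKₐ(H₃PO₄) ≈ 2.1
(CH₃)₂CH–OAc loses AcO⁻: pKₐ(CH₃COOH) ≈ 4.8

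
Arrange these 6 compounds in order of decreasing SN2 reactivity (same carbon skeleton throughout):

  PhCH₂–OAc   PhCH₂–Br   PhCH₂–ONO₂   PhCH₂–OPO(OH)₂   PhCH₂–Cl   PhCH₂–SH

Identical carbon frameworks mean the comparison reduces to leaving-group quality.
Leaving-group ability tracks the stability of the departed species; conjugate-acid pKₐ is the usual yardstick (lower pKₐ → better LG).
PhCH₂–Br loses Br⁻: pKₐ(HBr) ≈ -9
PhCH₂–Cl loses Cl⁻: pKₐ(HCl) ≈ -7
PhCH₂–ONO₂ loses NO₃⁻: pKₐ(HNO₃) ≈ -1.3
PhCH₂–OPO(OH)₂ loses H₂PO₄⁻: pKₐ(H₃PO₄) ≈ 2.1
PhCH₂–OAc loses AcO⁻: pKₐ(CH₃COOH) ≈ 4.8
PhCH₂–SH loses HS⁻: pKₐ(H₂S) ≈ 7

PhCH₂–Br > PhCH₂–Cl > PhCH₂–ONO₂ > PhCH₂–OPO(OH)₂ > PhCH₂–OAc > PhCH₂–SH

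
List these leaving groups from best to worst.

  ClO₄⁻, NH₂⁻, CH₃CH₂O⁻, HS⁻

A good leaving group is a weak base: the lower the pKₐ of its conjugate acid, the more readily it departs.
ClO₄⁻: pKₐ(HClO₄) ≈ -10
HS⁻: pKₐ(H₂S) ≈ 7
CH₃CH₂O⁻: pKₐ(CH₃CH₂OH) ≈ 16
NH₂⁻: pKₐ(NH₃) ≈ 38

ClO₄⁻ > HS⁻ > CH₃CH₂O⁻ > NH₂⁻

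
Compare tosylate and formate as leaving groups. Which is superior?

tosylate

tosylate is the better leaving group.
pKₐ(p-CH₃C₆H₄SO₃H (TsOH)) ≈ -2.8 versus pKₐ(HCOOH) ≈ 3.8: tosylate is the much weaker base.
Resonance-delocalised arenesulfonate.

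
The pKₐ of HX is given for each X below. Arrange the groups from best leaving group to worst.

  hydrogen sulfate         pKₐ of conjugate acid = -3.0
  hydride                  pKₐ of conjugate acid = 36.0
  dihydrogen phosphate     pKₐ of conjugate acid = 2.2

Lower conjugate-acid pKₐ ⇒ weaker base ⇒ better leaving group.
Sorting by the given values: hydrogen sulfate (-3.0), dihydrogen phosphate (2.2), hydride (36.0).

hydrogen sulfate > dihydrogen phosphate > hydride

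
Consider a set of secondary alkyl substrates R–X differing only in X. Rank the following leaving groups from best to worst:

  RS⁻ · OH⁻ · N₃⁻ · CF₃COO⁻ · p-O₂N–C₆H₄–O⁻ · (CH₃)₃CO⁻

A good leaving group is a weak base: the lower the pKₐ of its conjugate acid, the more readily it departs.
CF₃COO⁻: pKₐ(CF₃COOH) ≈ 0.2 — strongly electron-withdrawing CF₃ stabilises the carboxylate
N₃⁻: pKₐ(HN₃) ≈ 4.7 — linear, resonance-stabilised
p-O₂N–C₆H₄–O⁻: pKₐ(p-nitrophenol) ≈ 7.2 — nitro group delocalises the charge; the classic chromogenic LG
RS⁻: pKₐ(RSH (a thiol)) ≈ 10.5 — moderately basic; rarely leaves without activation
OH⁻: pKₐ(H₂O) ≈ 15.7
(CH₃)₃CO⁻: pKₐ(t-BuOH) ≈ 18

CF₃COO⁻ > N₃⁻ > p-O₂N–C₆H₄–O⁻ > RS⁻ > OH⁻ > (CH₃)₃CO⁻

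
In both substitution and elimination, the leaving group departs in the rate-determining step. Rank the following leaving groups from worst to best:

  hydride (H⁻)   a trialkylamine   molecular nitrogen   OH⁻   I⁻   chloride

molecular nitrogen: no meaningful conjugate acid; N₂ departs as an exceptionally stable neutral molecule
I⁻: pKₐ(HI) ≈ -10
chloride: pKₐ(HCl) ≈ -7 — moderately weak base
a trialkylamine: pKₐ(R'₃NH⁺) ≈ 10.7
OH⁻: pKₐ(H₂O) ≈ 15.7 — strong base; essentially never leaves without prior activation
hydride (H⁻): pKₐ(H₂) ≈ 36 — extremely strong base; leaves only in special hydride-transfer contexts
Listed from poorest to best leaving group as asked.

hydride (H⁻) < OH⁻ < a trialkylamine < chloride < I⁻ < molecular nitrogen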